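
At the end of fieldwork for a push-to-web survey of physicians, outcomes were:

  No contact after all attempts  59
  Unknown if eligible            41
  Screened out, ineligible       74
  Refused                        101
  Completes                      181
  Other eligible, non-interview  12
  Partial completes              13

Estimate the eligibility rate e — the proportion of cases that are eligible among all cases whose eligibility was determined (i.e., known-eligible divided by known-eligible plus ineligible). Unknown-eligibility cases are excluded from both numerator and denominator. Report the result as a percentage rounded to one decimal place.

83.2%

Known eligible: 181 + 13 + 101 + 59 + 12 = 366
e = 366 / (366 + 74) = 366 / 440 = 0.8318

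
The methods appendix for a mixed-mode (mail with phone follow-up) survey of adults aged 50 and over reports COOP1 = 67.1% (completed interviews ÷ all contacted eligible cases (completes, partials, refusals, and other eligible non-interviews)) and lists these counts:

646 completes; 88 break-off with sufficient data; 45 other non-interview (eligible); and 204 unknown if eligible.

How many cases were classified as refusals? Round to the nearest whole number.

COOP1 = 646 / D = 0.671
D = 646 / 0.671 = 962.7
Remaining denominator categories sum to 779
refusals = 962.7 − 779 ≈ 184

184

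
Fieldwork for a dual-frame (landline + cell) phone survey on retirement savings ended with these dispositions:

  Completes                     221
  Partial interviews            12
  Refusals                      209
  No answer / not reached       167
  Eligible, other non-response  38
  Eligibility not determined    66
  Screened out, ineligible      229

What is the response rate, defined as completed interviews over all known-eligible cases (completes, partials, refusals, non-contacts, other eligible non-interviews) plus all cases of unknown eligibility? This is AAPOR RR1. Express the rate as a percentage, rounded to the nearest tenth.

31.0%

Numerator: 221
Denominator: 221 + 12 + 209 + 167 + 38 + 66 = 713
RR1 = 221 / 713 = 0.3100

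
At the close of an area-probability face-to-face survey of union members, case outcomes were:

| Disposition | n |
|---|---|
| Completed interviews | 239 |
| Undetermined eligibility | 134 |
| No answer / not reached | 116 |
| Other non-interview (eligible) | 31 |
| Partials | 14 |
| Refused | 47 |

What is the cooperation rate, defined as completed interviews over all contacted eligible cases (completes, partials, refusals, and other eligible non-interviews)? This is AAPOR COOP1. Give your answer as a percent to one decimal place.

72.2%

Num → 239
Base → 239 + 14 + 47 + 31 = 331
COOP1 = 239 / 331 = 0.7221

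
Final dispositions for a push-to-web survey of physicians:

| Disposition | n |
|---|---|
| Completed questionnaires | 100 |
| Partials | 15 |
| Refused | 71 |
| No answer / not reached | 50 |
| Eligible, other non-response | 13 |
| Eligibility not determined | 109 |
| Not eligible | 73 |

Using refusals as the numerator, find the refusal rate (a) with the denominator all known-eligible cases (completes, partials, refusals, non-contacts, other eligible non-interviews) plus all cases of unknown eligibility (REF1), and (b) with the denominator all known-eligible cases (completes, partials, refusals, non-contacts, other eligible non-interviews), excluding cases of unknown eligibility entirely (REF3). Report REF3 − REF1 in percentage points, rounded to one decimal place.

Num → 71
Denominator → 100 + 15 + 71 + 50 + 13 + 109 = 358
REF1 = 71 / 358 = 0.1983
Denominator → 100 + 15 + 71 + 50 + 13 = 249
REF3 = 71 / 249 = 0.2851
Difference = 28.51 − 19.83 = 8.68 percentage points

8.7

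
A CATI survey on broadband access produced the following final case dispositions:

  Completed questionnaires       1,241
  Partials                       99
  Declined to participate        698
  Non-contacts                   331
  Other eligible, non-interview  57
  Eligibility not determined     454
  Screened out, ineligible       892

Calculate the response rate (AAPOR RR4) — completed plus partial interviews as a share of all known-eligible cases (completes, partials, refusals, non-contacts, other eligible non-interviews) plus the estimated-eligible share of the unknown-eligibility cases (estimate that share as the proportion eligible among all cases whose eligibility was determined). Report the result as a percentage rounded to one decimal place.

Numerator: 1241 + 99 = 1340
Determined eligible: 1241 + 99 + 698 + 331 + 57 = 2426
e = 2426 / (2426 + 892) = 2426 / 3318 = 0.7312
Eligible share of unknowns: 0.7312 × 454 = 331.96
Denom: 2426 + 331.96 = 2757.96
RR4 = 1340 / 2757.96 = 0.4859

48.6%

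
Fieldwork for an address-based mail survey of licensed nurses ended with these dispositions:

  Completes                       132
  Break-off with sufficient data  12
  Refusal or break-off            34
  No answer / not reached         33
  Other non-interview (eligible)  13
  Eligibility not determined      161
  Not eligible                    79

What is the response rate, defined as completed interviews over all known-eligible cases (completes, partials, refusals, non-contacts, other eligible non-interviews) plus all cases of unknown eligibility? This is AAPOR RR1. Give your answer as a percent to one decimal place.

34.3%

Num: 132
Denominator: 132 + 12 + 34 + 33 + 13 + 161 = 385
RR1 = 132 / 385 = 0.3429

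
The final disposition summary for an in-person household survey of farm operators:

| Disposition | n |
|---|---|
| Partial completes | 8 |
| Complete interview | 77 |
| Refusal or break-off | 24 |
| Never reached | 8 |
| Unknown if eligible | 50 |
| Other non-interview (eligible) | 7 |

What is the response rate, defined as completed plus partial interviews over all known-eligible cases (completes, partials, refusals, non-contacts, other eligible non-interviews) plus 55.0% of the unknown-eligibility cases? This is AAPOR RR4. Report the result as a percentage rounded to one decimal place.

Num: 77 + 8 = 85
Known eligible: 77 + 8 + 24 + 8 + 7 = 124
e × U: 0.5500 × 50 = 27.50
Denominator: 124 + 27.50 = 151.50
RR4 = 85 / 151.50 = 0.5611

56.1%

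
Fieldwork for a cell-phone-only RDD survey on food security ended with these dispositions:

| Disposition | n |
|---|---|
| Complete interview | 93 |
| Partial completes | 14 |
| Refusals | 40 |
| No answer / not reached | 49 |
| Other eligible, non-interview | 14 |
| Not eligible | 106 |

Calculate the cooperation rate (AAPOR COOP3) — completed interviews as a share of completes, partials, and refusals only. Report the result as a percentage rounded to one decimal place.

63.3%

Num: 93
Denominator: 93 + 14 + 40 = 147
COOP3 = 93 / 147 = 0.6327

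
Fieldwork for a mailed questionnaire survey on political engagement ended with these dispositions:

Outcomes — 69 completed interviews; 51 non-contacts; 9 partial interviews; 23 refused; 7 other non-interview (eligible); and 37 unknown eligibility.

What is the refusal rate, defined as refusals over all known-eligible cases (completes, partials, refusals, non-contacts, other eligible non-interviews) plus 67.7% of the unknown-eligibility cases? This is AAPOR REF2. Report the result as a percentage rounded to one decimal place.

Numerator → 23
Eligible (known) → 69 + 9 + 23 + 51 + 7 = 159
Eligible share of unknowns → 0.6770 × 37 = 25.05
Denom → 159 + 25.05 = 184.05
REF2 = 23 / 184.05 = 0.1250

12.5%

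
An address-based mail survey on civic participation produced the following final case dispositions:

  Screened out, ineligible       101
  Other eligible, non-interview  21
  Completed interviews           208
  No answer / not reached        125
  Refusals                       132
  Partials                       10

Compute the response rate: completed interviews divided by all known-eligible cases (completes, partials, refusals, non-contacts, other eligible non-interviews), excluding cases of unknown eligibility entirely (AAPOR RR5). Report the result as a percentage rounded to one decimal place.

41.9%

Numerator: 208
Denominator: 208 + 10 + 132 + 125 + 21 = 496
RR5 = 208 / 496 = 0.4194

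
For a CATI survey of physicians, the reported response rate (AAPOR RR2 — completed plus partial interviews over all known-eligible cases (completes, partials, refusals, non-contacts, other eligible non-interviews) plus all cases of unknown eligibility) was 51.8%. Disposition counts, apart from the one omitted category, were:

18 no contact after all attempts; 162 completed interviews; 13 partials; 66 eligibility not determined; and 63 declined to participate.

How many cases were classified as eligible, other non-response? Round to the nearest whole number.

16

Num: 162 + 13 = 175
RR2 = 175 / D = 0.518
D = 175 / 0.518 = 337.8
Rest of base = 322
eligible, other non-response = 337.8 − 322 ≈ 16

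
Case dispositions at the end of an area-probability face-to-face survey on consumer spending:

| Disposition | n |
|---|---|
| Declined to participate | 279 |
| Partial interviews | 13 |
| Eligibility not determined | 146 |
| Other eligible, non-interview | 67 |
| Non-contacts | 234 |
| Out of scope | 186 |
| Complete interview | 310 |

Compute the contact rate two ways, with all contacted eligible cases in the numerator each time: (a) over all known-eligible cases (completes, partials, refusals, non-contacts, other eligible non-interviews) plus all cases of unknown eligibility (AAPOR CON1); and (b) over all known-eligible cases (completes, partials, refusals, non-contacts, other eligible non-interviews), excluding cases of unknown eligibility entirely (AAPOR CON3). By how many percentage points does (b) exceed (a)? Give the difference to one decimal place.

Num → 310 + 13 + 279 + 67 = 669
Denom → 310 + 13 + 279 + 234 + 67 + 146 = 1049
CON1 = 669 / 1049 = 0.6378
Denom → 310 + 13 + 279 + 234 + 67 = 903
CON3 = 669 / 903 = 0.7409
Difference = 74.09 − 63.78 = 10.31 percentage points

10.3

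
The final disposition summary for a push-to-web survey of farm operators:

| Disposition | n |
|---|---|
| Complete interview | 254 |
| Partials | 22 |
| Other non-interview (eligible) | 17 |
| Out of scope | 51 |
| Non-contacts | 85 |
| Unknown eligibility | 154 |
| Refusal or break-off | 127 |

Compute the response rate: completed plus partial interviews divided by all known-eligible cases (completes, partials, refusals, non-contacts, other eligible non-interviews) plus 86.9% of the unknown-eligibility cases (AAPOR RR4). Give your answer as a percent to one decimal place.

43.2%

Num = 254 + 22 = 276
Eligible (known) = 254 + 22 + 127 + 85 + 17 = 505
Estimated eligible among unknowns = 0.8690 × 154 = 133.83
Denom = 505 + 133.83 = 638.83
RR4 = 276 / 638.83 = 0.4320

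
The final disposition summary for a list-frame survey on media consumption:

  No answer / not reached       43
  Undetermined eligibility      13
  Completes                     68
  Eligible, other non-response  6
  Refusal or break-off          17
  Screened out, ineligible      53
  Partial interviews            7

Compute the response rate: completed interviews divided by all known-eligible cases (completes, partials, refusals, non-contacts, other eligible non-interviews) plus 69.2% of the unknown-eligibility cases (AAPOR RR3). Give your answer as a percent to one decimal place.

45.3%

Num = 68
Known eligible = 68 + 7 + 17 + 43 + 6 = 141
Eligible share of unknowns = 0.6920 × 13 = 9.00
Base = 141 + 9.00 = 150.00
RR3 = 68 / 150.00 = 0.4533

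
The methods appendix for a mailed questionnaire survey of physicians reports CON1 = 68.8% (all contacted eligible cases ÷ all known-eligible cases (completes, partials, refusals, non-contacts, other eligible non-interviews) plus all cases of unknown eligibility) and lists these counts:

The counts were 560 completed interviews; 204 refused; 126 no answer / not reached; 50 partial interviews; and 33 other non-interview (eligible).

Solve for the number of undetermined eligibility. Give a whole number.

258

Num → 560 + 50 + 204 + 33 = 847
CON1 = 847 / D = 0.688
D = 847 / 0.688 = 1231.1
Remaining denominator categories sum to 973
undetermined eligibility = 1231.1 − 973 ≈ 258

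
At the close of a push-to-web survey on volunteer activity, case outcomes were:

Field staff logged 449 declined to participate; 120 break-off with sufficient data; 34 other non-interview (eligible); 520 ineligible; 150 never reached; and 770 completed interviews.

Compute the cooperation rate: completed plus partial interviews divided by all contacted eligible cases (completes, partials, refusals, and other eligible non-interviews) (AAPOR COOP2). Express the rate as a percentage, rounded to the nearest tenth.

64.8%

Top: 770 + 120 = 890
Denom: 770 + 120 + 449 + 34 = 1373
COOP2 = 890 / 1373 = 0.6482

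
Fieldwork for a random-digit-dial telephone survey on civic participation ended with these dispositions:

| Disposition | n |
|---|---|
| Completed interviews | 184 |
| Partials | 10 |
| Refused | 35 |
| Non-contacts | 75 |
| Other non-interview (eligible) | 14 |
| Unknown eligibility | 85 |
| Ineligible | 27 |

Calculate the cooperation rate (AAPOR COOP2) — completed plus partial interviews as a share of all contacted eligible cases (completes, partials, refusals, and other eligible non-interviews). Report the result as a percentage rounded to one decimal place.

79.8%

Num → 184 + 10 = 194
Denom → 184 + 10 + 35 + 14 = 243
COOP2 = 194 / 243 = 0.7984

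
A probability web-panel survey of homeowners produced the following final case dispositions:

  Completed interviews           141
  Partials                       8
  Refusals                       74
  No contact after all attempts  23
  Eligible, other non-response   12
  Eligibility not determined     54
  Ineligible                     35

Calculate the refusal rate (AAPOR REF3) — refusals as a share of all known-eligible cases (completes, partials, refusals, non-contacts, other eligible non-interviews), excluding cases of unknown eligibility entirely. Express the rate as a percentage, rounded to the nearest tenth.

28.7%

Top = 74
Denom = 141 + 8 + 74 + 23 + 12 = 258
REF3 = 74 / 258 = 0.2868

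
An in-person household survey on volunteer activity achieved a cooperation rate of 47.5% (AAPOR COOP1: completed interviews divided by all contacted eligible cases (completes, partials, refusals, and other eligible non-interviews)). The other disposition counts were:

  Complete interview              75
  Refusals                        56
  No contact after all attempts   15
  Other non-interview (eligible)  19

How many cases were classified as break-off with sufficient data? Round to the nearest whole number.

COOP1 = 75 / D = 0.475
D = 75 / 0.475 = 157.9
Remaining denominator categories sum to 150
break-off with sufficient data = 157.9 − 150 ≈ 8

8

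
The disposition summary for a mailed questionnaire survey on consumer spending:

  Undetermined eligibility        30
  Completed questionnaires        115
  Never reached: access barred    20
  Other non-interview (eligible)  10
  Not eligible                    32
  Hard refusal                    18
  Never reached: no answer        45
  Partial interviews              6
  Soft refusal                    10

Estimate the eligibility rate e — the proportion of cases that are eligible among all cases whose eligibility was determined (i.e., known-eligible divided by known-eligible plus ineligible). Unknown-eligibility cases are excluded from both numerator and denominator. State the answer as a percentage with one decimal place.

87.5%

Refusal or break-off = 18 + 10 = 28
No contact after all attempts = 45 + 20 = 65
Eligible (known) → 115 + 6 + 28 + 65 + 10 = 224
e = 224 / (224 + 32) = 224 / 256 = 0.8750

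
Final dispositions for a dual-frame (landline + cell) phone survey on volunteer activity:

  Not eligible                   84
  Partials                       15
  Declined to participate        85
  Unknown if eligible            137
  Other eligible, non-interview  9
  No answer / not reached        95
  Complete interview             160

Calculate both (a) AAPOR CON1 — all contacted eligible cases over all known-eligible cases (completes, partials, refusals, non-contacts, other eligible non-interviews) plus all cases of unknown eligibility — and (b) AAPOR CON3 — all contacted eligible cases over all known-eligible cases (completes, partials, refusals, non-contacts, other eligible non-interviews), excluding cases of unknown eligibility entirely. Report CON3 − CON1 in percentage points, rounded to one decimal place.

20.2

Num = 160 + 15 + 85 + 9 = 269
Denominator = 160 + 15 + 85 + 95 + 9 + 137 = 501
CON1 = 269 / 501 = 0.5369
Denominator = 160 + 15 + 85 + 95 + 9 = 364
CON3 = 269 / 364 = 0.7390
Difference = 73.90 − 53.69 = 20.21 percentage points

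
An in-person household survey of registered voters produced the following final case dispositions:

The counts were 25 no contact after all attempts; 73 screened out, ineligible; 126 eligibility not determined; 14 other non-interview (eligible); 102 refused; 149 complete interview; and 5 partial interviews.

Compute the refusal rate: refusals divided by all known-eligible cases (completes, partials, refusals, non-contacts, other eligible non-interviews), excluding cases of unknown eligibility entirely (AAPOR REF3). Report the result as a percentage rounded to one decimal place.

34.6%

Num → 102
Denom → 149 + 5 + 102 + 25 + 14 = 295
REF3 = 102 / 295 = 0.3458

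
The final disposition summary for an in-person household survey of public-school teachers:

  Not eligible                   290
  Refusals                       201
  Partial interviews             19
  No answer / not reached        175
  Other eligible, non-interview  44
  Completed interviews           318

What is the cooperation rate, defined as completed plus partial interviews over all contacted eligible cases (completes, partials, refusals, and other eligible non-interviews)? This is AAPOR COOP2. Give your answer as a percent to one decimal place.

Num → 318 + 19 = 337
Denominator → 318 + 19 + 201 + 44 = 582
COOP2 = 337 / 582 = 0.5790

57.9%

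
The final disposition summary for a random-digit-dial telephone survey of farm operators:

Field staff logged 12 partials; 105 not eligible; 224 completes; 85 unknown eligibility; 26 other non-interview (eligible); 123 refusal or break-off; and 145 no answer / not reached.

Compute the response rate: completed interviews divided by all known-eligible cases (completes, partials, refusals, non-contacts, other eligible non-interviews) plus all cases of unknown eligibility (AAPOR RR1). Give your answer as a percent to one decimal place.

36.4%

Numerator → 224
Denom → 224 + 12 + 123 + 145 + 26 + 85 = 615
RR1 = 224 / 615 = 0.3642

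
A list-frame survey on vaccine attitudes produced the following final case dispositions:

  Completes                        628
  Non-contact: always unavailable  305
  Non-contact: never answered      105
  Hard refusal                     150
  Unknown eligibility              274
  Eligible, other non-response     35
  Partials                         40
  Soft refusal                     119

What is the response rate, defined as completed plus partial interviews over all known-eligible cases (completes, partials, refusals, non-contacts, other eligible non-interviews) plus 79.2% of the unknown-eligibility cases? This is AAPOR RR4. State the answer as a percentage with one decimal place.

41.8%

Declined to participate = 150 + 119 = 269
Never reached = 105 + 305 = 410
Num = 628 + 40 = 668
Eligible (known) = 628 + 40 + 269 + 410 + 35 = 1382
Estimated eligible among unknowns = 0.7920 × 274 = 217.01
Denominator = 1382 + 217.01 = 1599.01
RR4 = 668 / 1599.01 = 0.4178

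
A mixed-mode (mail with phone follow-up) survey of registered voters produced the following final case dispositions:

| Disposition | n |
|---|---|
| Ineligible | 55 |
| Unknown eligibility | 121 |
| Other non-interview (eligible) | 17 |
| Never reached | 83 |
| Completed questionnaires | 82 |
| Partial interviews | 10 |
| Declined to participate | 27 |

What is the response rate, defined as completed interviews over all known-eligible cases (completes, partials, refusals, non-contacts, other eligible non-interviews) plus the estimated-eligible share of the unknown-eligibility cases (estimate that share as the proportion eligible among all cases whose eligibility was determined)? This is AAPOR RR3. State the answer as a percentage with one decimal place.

Numerator → 82
Known eligible → 82 + 10 + 27 + 83 + 17 = 219
e = 219 / (219 + 55) = 219 / 274 = 0.7993
Estimated eligible among unknowns → 0.7993 × 121 = 96.72
Denominator → 219 + 96.72 = 315.72
RR3 = 82 / 315.72 = 0.2597

26.0%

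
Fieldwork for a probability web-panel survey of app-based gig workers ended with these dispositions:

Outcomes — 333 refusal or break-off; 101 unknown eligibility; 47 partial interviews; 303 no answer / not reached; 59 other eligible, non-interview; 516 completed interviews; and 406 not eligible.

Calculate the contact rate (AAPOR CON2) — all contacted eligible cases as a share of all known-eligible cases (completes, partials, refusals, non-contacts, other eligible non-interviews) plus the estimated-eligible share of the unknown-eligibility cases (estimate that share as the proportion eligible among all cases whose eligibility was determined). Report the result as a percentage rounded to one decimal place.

Numerator = 516 + 47 + 333 + 59 = 955
Known eligible = 516 + 47 + 333 + 303 + 59 = 1258
e = 1258 / (1258 + 406) = 1258 / 1664 = 0.7560
Estimated eligible among unknowns = 0.7560 × 101 = 76.36
Base = 1258 + 76.36 = 1334.36
CON2 = 955 / 1334.36 = 0.7157

71.6%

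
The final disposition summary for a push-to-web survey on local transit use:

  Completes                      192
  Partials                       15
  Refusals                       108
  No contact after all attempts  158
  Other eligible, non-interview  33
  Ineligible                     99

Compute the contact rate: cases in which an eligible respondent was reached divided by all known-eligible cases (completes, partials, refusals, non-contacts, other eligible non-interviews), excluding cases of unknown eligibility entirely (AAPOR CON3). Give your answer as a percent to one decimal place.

68.8%

Top → 192 + 15 + 108 + 33 = 348
Base → 192 + 15 + 108 + 158 + 33 = 506
CON3 = 348 / 506 = 0.6877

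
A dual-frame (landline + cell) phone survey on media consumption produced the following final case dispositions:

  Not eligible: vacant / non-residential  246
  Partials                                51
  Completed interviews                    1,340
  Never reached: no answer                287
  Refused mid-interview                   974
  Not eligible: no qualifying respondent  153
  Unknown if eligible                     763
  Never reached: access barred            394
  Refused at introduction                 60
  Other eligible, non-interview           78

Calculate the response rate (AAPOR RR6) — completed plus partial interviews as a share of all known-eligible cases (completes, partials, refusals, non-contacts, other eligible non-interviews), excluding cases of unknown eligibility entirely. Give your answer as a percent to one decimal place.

43.7%

Declined to participate = 60 + 974 = 1034
No answer / not reached = 287 + 394 = 681
Screened out, ineligible = 153 + 246 = 399
Num = 1340 + 51 = 1391
Denom = 1340 + 51 + 1034 + 681 + 78 = 3184
RR6 = 1391 / 3184 = 0.4369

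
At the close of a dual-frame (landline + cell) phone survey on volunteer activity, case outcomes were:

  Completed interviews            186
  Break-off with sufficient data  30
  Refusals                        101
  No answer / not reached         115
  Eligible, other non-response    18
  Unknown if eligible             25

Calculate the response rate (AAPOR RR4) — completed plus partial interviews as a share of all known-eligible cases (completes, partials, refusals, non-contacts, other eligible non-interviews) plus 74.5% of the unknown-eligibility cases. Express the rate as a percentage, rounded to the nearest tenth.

46.1%

Numerator = 186 + 30 = 216
Determined eligible = 186 + 30 + 101 + 115 + 18 = 450
Estimated eligible among unknowns = 0.7450 × 25 = 18.62
Denom = 450 + 18.62 = 468.62
RR4 = 216 / 468.62 = 0.4609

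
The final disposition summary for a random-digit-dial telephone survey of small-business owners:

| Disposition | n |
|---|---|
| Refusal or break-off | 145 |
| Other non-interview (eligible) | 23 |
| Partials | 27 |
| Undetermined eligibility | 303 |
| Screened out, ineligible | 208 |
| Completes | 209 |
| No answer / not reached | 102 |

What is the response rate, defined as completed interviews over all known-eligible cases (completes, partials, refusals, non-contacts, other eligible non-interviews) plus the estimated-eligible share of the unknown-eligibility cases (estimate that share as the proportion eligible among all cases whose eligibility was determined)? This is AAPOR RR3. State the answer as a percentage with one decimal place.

Top → 209
Determined eligible → 209 + 27 + 145 + 102 + 23 = 506
e = 506 / (506 + 208) = 506 / 714 = 0.7087
Estimated eligible among unknowns → 0.7087 × 303 = 214.74
Denominator → 506 + 214.74 = 720.74
RR3 = 209 / 720.74 = 0.2900

29.0%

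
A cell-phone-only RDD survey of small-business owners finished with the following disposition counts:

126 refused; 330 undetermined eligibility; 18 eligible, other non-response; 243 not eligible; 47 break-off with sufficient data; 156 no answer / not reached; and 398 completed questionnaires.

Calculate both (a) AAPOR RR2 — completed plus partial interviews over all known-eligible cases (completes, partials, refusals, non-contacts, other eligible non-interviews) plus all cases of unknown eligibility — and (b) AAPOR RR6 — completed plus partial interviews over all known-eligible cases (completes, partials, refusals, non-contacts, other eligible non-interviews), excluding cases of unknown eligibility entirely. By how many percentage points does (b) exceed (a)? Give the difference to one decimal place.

Top = 398 + 47 = 445
Denominator = 398 + 47 + 126 + 156 + 18 + 330 = 1075
RR2 = 445 / 1075 = 0.4140
Denominator = 398 + 47 + 126 + 156 + 18 = 745
RR6 = 445 / 745 = 0.5973
Difference = 59.73 − 41.40 = 18.33 percentage points

18.3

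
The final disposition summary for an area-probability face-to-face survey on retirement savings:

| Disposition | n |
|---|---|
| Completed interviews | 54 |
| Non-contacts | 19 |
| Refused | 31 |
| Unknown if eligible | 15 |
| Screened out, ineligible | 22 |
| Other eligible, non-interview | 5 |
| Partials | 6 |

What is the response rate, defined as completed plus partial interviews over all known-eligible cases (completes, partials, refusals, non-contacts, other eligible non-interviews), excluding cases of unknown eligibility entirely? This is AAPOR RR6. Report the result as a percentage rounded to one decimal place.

Top: 54 + 6 = 60
Base: 54 + 6 + 31 + 19 + 5 = 115
RR6 = 60 / 115 = 0.5217

52.2%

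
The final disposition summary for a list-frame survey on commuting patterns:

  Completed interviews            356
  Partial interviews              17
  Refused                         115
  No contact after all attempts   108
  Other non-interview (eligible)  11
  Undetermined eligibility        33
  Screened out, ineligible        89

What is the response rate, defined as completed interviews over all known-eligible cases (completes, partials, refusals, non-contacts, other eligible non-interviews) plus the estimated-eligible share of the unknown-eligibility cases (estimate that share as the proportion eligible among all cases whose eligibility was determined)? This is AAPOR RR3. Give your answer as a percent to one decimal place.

56.0%

Top → 356
Known eligible → 356 + 17 + 115 + 108 + 11 = 607
e = 607 / (607 + 89) = 607 / 696 = 0.8721
Eligible share of unknowns → 0.8721 × 33 = 28.78
Denominator → 607 + 28.78 = 635.78
RR3 = 356 / 635.78 = 0.5599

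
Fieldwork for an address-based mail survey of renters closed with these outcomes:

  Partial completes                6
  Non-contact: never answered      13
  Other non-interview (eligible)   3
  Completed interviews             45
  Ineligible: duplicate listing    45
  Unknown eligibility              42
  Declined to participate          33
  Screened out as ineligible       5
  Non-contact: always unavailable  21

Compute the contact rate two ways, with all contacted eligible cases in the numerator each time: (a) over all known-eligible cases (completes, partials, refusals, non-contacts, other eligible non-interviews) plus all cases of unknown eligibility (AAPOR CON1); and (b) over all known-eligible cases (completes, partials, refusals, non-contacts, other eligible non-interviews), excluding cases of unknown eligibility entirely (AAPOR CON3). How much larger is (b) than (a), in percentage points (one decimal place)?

No answer / not reached = 13 + 21 = 34
Out of scope = 5 + 45 = 50
Numerator: 45 + 6 + 33 + 3 = 87
Base: 45 + 6 + 33 + 34 + 3 + 42 = 163
CON1 = 87 / 163 = 0.5337
Base: 45 + 6 + 33 + 34 + 3 = 121
CON3 = 87 / 121 = 0.7190
Difference = 71.90 − 53.37 = 18.53 percentage points

18.5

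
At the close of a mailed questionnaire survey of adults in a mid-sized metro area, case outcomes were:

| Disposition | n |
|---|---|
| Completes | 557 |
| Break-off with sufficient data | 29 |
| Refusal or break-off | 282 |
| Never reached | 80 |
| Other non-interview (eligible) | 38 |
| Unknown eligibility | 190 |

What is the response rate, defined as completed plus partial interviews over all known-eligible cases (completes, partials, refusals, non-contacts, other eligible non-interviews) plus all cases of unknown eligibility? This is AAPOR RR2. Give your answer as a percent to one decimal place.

49.8%

Numerator → 557 + 29 = 586
Base → 557 + 29 + 282 + 80 + 38 + 190 = 1176
RR2 = 586 / 1176 = 0.4983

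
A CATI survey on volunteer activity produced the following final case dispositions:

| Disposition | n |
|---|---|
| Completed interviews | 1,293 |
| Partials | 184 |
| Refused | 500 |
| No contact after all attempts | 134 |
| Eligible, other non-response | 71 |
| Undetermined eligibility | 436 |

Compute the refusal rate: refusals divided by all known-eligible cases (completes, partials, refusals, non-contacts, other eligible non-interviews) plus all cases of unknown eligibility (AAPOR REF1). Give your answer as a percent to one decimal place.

19.1%

Numerator → 500
Denominator → 1293 + 184 + 500 + 134 + 71 + 436 = 2618
REF1 = 500 / 2618 = 0.1910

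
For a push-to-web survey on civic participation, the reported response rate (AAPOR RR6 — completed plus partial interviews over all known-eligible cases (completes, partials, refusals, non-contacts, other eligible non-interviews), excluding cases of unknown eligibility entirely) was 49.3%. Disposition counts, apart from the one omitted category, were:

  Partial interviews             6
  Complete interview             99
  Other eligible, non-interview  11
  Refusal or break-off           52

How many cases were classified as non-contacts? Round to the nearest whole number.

Top → 99 + 6 = 105
RR6 = 105 / D = 0.493
D = 105 / 0.493 = 213.0
Rest of base = 168
non-contacts = 213.0 − 168 ≈ 45

45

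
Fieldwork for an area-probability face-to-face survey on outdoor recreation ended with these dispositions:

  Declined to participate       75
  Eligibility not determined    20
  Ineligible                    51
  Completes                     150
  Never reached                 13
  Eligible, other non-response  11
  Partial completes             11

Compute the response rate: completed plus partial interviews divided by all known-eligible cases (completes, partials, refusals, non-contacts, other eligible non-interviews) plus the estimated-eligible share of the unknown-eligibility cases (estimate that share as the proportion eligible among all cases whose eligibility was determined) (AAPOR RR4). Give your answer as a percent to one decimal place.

58.2%

Num → 150 + 11 = 161
Eligible (known) → 150 + 11 + 75 + 13 + 11 = 260
e = 260 / (260 + 51) = 260 / 311 = 0.8360
e × U → 0.8360 × 20 = 16.72
Denom → 260 + 16.72 = 276.72
RR4 = 161 / 276.72 = 0.5818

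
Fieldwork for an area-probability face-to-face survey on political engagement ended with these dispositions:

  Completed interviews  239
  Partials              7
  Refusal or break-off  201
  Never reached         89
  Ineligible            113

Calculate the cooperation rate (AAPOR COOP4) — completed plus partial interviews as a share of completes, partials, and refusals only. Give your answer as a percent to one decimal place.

Numerator: 239 + 7 = 246
Denom: 239 + 7 + 201 = 447
COOP4 = 246 / 447 = 0.5503

55.0%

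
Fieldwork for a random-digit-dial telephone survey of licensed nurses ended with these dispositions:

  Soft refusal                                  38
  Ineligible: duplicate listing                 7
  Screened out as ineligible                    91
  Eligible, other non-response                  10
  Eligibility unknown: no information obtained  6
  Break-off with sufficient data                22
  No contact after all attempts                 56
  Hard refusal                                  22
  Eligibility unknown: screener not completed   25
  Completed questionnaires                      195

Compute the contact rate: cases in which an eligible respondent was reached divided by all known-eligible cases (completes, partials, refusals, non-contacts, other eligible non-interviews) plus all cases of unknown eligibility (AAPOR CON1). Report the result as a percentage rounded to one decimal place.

76.7%

Refusals = 22 + 38 = 60
Unknown eligibility = 25 + 6 = 31
Out of scope = 91 + 7 = 98
Top → 195 + 22 + 60 + 10 = 287
Denominator → 195 + 22 + 60 + 56 + 10 + 31 = 374
CON1 = 287 / 374 = 0.7674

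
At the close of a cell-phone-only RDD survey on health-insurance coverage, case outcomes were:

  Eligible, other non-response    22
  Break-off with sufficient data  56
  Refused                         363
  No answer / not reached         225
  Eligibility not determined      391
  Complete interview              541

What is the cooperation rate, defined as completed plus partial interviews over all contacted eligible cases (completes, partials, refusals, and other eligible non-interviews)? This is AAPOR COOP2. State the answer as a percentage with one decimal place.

Numerator = 541 + 56 = 597
Denom = 541 + 56 + 363 + 22 = 982
COOP2 = 597 / 982 = 0.6079

60.8%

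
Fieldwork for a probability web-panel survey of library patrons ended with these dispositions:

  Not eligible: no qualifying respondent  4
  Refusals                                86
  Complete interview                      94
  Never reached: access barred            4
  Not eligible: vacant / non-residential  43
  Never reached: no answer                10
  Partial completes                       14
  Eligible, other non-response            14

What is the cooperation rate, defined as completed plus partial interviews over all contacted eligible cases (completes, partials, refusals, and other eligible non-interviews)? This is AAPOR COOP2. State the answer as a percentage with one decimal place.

51.9%

No answer / not reached = 10 + 4 = 14
Not eligible = 4 + 43 = 47
Num → 94 + 14 = 108
Denominator → 94 + 14 + 86 + 14 = 208
COOP2 = 108 / 208 = 0.5192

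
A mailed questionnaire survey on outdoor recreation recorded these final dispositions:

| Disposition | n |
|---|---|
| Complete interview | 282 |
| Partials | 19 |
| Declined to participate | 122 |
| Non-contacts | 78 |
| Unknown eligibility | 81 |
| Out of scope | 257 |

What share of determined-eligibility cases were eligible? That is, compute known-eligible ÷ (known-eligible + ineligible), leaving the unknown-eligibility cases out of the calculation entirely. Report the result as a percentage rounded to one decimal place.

Eligible (known): 282 + 19 + 122 + 78 = 501
e = 501 / (501 + 257) = 501 / 758 = 0.6609

66.1%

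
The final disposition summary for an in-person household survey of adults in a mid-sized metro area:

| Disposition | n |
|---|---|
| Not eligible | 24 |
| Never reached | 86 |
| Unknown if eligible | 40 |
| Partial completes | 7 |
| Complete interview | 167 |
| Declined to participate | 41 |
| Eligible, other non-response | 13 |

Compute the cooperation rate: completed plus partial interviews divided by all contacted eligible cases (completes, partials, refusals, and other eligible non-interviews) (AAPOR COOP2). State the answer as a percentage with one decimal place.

Numerator = 167 + 7 = 174
Denom = 167 + 7 + 41 + 13 = 228
COOP2 = 174 / 228 = 0.7632

76.3%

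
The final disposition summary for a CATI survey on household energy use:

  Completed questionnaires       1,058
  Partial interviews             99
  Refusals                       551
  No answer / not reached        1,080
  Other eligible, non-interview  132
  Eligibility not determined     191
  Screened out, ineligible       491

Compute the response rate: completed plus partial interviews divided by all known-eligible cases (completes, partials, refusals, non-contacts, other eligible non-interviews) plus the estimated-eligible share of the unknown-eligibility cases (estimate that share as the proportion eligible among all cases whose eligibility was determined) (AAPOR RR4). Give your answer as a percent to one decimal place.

Num = 1058 + 99 = 1157
Eligible (known) = 1058 + 99 + 551 + 1080 + 132 = 2920
e = 2920 / (2920 + 491) = 2920 / 3411 = 0.8561
e × U = 0.8561 × 191 = 163.52
Denominator = 2920 + 163.52 = 3083.52
RR4 = 1157 / 3083.52 = 0.3752

37.5%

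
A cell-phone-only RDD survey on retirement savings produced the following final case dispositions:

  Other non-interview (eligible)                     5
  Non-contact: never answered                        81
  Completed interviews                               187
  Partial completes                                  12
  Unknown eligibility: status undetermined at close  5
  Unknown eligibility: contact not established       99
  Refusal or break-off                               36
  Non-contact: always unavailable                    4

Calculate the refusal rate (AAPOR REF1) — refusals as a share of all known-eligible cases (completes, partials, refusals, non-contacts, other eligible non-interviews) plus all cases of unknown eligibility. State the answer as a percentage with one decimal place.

8.4%

No answer / not reached = 81 + 4 = 85
Undetermined eligibility = 99 + 5 = 104
Numerator: 36
Denom: 187 + 12 + 36 + 85 + 5 + 104 = 429
REF1 = 36 / 429 = 0.0839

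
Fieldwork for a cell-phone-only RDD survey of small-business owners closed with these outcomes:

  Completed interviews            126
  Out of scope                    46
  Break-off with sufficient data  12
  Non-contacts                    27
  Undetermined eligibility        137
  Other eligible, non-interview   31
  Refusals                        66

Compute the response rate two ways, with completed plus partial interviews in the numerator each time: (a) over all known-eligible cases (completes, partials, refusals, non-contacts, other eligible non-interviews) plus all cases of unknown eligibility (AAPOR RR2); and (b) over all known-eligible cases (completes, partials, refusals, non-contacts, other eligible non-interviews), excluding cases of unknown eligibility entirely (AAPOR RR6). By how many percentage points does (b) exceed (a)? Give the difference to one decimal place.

18.1

Numerator: 126 + 12 = 138
Denominator: 126 + 12 + 66 + 27 + 31 + 137 = 399
RR2 = 138 / 399 = 0.3459
Denominator: 126 + 12 + 66 + 27 + 31 = 262
RR6 = 138 / 262 = 0.5267
Difference = 52.67 − 34.59 = 18.08 percentage points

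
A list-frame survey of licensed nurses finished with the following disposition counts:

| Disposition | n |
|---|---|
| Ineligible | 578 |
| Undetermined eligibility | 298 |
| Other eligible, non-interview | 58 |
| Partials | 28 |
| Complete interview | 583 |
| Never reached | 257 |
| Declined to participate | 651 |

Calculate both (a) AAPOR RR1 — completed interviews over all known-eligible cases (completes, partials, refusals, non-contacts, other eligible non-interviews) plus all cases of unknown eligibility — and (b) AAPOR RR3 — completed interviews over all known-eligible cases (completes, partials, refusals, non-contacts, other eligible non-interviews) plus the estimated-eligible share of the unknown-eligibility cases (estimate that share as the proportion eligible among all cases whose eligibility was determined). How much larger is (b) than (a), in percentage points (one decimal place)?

Top → 583
Base → 583 + 28 + 651 + 257 + 58 + 298 = 1875
RR1 = 583 / 1875 = 0.3109
Determined eligible → 583 + 28 + 651 + 257 + 58 = 1577
e = 1577 / (1577 + 578) = 1577 / 2155 = 0.7318
e × U → 0.7318 × 298 = 218.08
Base → 1577 + 218.08 = 1795.08
RR3 = 583 / 1795.08 = 0.3248
Difference = 32.48 − 31.09 = 1.39 percentage points

1.4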